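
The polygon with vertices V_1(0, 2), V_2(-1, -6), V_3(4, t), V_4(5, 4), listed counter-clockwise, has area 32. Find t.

The doubled signed area Σ (x_i y_{i+1} − x_{i+1} y_i) is linear in t.
With t=0 it equals 52; the coefficient of t is -6 (from the two edges through V_3).
So -6·t + 52 = 2·32 = 64 ⇒ t = -2.

-2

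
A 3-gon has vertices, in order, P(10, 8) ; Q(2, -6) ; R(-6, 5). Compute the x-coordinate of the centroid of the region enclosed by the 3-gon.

Apply the shoelace formula. First the cross-terms c_i = x_i·y_{i+1} − x_{i+1}·y_i:
  -76, -26, -98  ⇒  2A = -200, A = -100.
Then Σ (x_i + x_{i+1})·c_i = -1200, so x̄ = -1200 / (6·(-100)) = 2.

2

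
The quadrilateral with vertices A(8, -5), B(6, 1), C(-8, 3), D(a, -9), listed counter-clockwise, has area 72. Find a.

The doubled signed area Σ (x_i y_{i+1} − x_{i+1} y_i) is linear in a.
With a=0 it equals 208; the coefficient of a is -8 (from the two edges through D).
So -8·a + 208 = 2·72 = 144 ⇒ a = 8.

8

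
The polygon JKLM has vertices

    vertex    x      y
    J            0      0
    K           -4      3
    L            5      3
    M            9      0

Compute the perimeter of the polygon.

|JK| = √((-4)² + (3)²) = √25 = 5
|KL| = √((9)² + (0)²) = √81 = 9
|LM| = √((4)² + (-3)²) = √25 = 5
|MJ| = √((-9)² + (0)²) = √81 = 9
Perimeter = 5 + 9 + 5 + 9 = 28.

28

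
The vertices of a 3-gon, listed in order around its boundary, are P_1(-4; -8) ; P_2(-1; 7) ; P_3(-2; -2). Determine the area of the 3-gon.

6

Cross-terms: -36, 16, 8  ⇒  Σ = -12
Area = |Σ|/2 = 6.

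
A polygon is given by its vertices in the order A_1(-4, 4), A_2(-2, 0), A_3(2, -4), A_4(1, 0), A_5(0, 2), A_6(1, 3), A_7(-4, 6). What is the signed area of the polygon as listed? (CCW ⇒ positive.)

23

Apply the shoelace formula: 2A = Σ (x_i·y_{i+1} − x_{i+1}·y_i), indices taken mod 7.
Cross-terms: 8, 8, 4, 2, -2, 18, 8  ⇒  Σ = 46
Signed area = Σ/2 = 23 (positive ⇒ counter-clockwise traversal).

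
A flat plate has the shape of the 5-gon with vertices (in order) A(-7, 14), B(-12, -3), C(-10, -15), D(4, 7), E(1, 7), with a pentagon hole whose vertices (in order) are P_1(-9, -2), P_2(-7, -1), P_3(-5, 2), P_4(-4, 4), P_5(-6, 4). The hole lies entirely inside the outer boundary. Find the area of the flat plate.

196.5

Outer boundary:
Apply Gauss's area formula: 2A = Σ (x_i·y_{i+1} − x_{i+1}·y_i), indices taken mod 5.
Σ = (189) + (150) + (-10) + (21) + (63) = 413
Area = |Σ|/2 = 206.5.
Hole:
Apply Gauss's area formula: 2A = Σ (x_i·y_{i+1} − x_{i+1}·y_i), indices taken mod 5.
Cross-terms: -5, -19, -12, 8, 48  ⇒  Σ = 20
Area = |Σ|/2 = 10.
Net area = 206.5 − 10 = 196.5.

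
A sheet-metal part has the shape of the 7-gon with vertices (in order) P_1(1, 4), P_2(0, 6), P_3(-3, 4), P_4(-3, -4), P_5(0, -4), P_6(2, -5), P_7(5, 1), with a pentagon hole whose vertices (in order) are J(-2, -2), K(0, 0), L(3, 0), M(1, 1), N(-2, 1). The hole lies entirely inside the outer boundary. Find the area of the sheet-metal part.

Outer boundary:
Apply the surveyor's formula: 2A = Σ (x_i·y_{i+1} − x_{i+1}·y_i), indices taken mod 7.
Σ = (6) + (18) + (24) + (12) + (8) + (27) + (19) = 114
Area = |Σ|/2 = 57.
Hole:
Apply the shoelace formula: 2A = Σ (x_i·y_{i+1} − x_{i+1}·y_i), indices taken mod 5.
Cross-terms: 0, 0, 3, 3, 6  ⇒  Σ = 12
Area = |Σ|/2 = 6.
Net area = 57 − 6 = 51.

51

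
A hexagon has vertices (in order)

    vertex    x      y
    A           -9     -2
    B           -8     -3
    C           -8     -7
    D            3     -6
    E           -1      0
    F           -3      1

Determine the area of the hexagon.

60

Σ = (11) + (32) + (69) + (-6) + (-1) + (15) = 120
Area = |Σ|/2 = 60.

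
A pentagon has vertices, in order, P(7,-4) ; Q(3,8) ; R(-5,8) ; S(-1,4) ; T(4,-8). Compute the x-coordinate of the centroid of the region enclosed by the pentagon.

130/57

Apply the surveyor's formula. First the cross-terms c_i = x_i·y_{i+1} − x_{i+1}·y_i:
  68, 64, -12, -8, 40  ⇒  2A = 152, A = 76.
Then Σ (x_i + x_{i+1})·c_i = 1040, so x̄ = 1040 / (6·76) = 130/57.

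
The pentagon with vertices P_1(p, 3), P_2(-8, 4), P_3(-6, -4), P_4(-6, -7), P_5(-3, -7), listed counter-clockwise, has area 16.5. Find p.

-7

Write out the shoelace sum; only the two edges meeting at P_1 involve p:
2·Area = [((-3)·3 − p·(-7)) + (p·4 − (-8)·3)] + 95
       = 11·p + 110 = 33
⇒ p = -7.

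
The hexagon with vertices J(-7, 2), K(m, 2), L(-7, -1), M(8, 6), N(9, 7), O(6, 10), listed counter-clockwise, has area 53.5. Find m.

-3

Write out the shoelace sum; only the two edges meeting at K involve m:
2·Area = [((-7)·2 − m·2) + (m·(-1) − (-7)·2)] + 98
       = -3·m + 98 = 107
⇒ m = -3.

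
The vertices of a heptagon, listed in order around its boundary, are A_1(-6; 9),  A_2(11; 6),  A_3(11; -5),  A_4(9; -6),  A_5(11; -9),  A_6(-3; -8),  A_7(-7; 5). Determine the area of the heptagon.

Apply Gauss's area formula: 2A = Σ (x_i·y_{i+1} − x_{i+1}·y_i), indices taken mod 7.
Cross-terms: -135, -121, -21, -15, -115, -71, -33  ⇒  Σ = -511
Area = |Σ|/2 = 255.5.

255.5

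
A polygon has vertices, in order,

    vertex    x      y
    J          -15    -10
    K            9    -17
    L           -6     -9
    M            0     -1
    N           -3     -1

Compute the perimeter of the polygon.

|JK| = √((24)² + (-7)²) = √625 = 25
|KL| = √((-15)² + (8)²) = √289 = 17
|LM| = √((6)² + (8)²) = √100 = 10
|MN| = √((-3)² + (0)²) = √9 = 3
|NJ| = √((-12)² + (-9)²) = √225 = 15
Perimeter = 25 + 17 + 10 + 3 + 15 = 70.

70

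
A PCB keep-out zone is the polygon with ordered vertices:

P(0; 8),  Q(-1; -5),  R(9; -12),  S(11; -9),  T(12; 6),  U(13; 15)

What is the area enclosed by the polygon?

Σ = (8) + (57) + (51) + (174) + (102) + (104) = 496
Area = |Σ|/2 = 248.

248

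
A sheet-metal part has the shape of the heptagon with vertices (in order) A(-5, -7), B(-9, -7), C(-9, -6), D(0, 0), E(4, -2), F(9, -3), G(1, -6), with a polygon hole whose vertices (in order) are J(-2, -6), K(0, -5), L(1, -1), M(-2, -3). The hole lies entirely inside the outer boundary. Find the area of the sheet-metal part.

51.5

Outer boundary:
Σ = (-28) + (-9) + (0) + (0) + (6) + (-51) + (-37) = -119
Area = |Σ|/2 = 59.5.
Hole:
Apply the shoelace (surveyor's) formula: 2A = Σ (x_i·y_{i+1} − x_{i+1}·y_i), indices taken mod 4.
Cross-terms: 10, 5, -5, 6  ⇒  Σ = 16
Area = |Σ|/2 = 8.
Net area = 59.5 − 8 = 51.5.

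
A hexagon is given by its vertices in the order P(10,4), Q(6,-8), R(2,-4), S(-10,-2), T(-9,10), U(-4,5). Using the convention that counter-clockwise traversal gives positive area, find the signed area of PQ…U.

-172.5

P→Q: (10)(-8) − (6)(4) = -104
Q→R: (6)(-4) − (2)(-8) = -8
R→S: (2)(-2) − (-10)(-4) = -44
S→T: (-10)(10) − (-9)(-2) = -118
T→U: (-9)(5) − (-4)(10) = -5
U→P: (-4)(4) − (10)(5) = -66
Σ = -345
Signed area = Σ/2 = -172.5 (negative ⇒ clockwise traversal).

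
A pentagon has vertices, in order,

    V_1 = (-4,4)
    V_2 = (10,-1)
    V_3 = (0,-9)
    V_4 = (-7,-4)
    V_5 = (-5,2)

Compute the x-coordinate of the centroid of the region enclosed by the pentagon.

Apply the surveyor's formula. First the cross-terms c_i = x_i·y_{i+1} − x_{i+1}·y_i:
  -36, -90, -63, -34, -12  ⇒  2A = -235, A = -117.5.
Then Σ (x_i + x_{i+1})·c_i = -159, so x̄ = -159 / (6·(-117.5)) = 53/235.

53/235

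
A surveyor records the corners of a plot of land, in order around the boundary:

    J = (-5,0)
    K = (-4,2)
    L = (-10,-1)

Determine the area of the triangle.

4.5

Apply Gauss's area formula: 2A = Σ (x_i·y_{i+1} − x_{i+1}·y_i), indices taken mod 3.
Cross-terms: -10, 24, -5  ⇒  Σ = 9
Area = |Σ|/2 = 4.5.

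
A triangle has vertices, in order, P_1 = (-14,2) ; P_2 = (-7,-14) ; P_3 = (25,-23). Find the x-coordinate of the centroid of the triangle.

4/3

Apply Gauss's area formula. First the cross-terms c_i = x_i·y_{i+1} − x_{i+1}·y_i:
  210, 511, -272  ⇒  2A = 449, A = 224.5.
Then Σ (x_i + x_{i+1})·c_i = 1796, so x̄ = 1796 / (6·224.5) = 4/3.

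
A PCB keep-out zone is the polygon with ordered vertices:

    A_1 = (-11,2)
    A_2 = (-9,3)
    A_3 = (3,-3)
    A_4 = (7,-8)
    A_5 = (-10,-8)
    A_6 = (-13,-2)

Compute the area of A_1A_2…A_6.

134

Apply the shoelace (surveyor's) formula: 2A = Σ (x_i·y_{i+1} − x_{i+1}·y_i), indices taken mod 6.
A_1→A_2: (-11)(3) − (-9)(2) = -15
A_2→A_3: (-9)(-3) − (3)(3) = 18
A_3→A_4: (3)(-8) − (7)(-3) = -3
A_4→A_5: (7)(-8) − (-10)(-8) = -136
A_5→A_6: (-10)(-2) − (-13)(-8) = -84
A_6→A_1: (-13)(2) − (-11)(-2) = -48
Σ = -268
Area = |Σ|/2 = 134.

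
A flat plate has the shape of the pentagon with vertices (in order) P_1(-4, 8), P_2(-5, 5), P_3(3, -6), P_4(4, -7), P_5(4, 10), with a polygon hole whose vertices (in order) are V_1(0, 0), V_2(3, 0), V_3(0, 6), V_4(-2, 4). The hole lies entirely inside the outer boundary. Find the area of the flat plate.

74

Outer boundary:
Apply the shoelace (surveyor's) formula: 2A = Σ (x_i·y_{i+1} − x_{i+1}·y_i), indices taken mod 5.
Σ = (20) + (15) + (3) + (68) + (72) = 178
Area = |Σ|/2 = 89.
Hole:
Σ = (0) + (18) + (12) + (0) = 30
Area = |Σ|/2 = 15.
Net area = 89 − 15 = 74.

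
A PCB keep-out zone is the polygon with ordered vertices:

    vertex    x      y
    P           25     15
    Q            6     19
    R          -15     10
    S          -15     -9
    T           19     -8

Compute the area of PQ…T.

895.5

Apply the shoelace (surveyor's) formula: 2A = Σ (x_i·y_{i+1} − x_{i+1}·y_i), indices taken mod 5.
P→Q: (25)(19) − (6)(15) = 385
Q→R: (6)(10) − (-15)(19) = 345
R→S: (-15)(-9) − (-15)(10) = 285
S→T: (-15)(-8) − (19)(-9) = 291
T→P: (19)(15) − (25)(-8) = 485
Σ = 1791
Area = |Σ|/2 = 895.5.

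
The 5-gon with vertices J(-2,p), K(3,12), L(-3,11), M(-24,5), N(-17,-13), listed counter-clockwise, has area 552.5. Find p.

Write out the shoelace sum; only the two edges meeting at J involve p:
2·Area = [((-17)·p − (-2)·(-13)) + ((-2)·12 − 3·p)] + 715
       = -20·p + 665 = 1105
⇒ p = -22.

-22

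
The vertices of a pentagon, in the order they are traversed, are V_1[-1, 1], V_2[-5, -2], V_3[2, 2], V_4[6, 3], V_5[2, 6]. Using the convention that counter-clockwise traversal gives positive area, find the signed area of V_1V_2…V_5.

16.5

Apply the surveyor's formula: 2A = Σ (x_i·y_{i+1} − x_{i+1}·y_i), indices taken mod 5.
Σ = (7) + (-6) + (-6) + (30) + (8) = 33
Signed area = Σ/2 = 16.5 (positive ⇒ counter-clockwise traversal).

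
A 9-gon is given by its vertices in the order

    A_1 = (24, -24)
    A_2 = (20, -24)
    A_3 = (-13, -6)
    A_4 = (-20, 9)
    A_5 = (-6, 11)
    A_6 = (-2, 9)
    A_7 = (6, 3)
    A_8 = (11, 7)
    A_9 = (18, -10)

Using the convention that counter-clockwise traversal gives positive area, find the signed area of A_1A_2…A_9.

-721

A_1→A_2: (24)(-24) − (20)(-24) = -96
A_2→A_3: (20)(-6) − (-13)(-24) = -432
A_3→A_4: (-13)(9) − (-20)(-6) = -237
A_4→A_5: (-20)(11) − (-6)(9) = -166
A_5→A_6: (-6)(9) − (-2)(11) = -32
A_6→A_7: (-2)(3) − (6)(9) = -60
A_7→A_8: (6)(7) − (11)(3) = 9
A_8→A_9: (11)(-10) − (18)(7) = -236
A_9→A_1: (18)(-24) − (24)(-10) = -192
Σ = -1442
Signed area = Σ/2 = -721 (negative ⇒ clockwise traversal).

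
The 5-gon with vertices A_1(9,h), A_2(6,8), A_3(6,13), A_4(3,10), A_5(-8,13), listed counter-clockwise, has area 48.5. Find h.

2

Write out the shoelace sum; only the two edges meeting at A_1 involve h:
2·Area = [((-8)·h − 9·13) + (9·8 − 6·h)] + 170
       = -14·h + 125 = 97
⇒ h = 2.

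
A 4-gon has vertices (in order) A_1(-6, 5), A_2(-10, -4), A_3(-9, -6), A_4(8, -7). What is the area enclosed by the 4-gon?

103.5

Apply the shoelace (surveyor's) formula: 2A = Σ (x_i·y_{i+1} − x_{i+1}·y_i), indices taken mod 4.
Cross-terms: 74, 24, 111, -2  ⇒  Σ = 207
Area = |Σ|/2 = 103.5.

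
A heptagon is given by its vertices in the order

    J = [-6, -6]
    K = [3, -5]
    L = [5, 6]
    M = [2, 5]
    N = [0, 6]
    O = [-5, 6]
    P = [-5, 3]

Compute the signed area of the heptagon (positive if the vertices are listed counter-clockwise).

104.5

Apply the shoelace formula: 2A = Σ (x_i·y_{i+1} − x_{i+1}·y_i), indices taken mod 7.
Σ = (48) + (43) + (13) + (12) + (30) + (15) + (48) = 209
Signed area = Σ/2 = 104.5 (positive ⇒ counter-clockwise traversal).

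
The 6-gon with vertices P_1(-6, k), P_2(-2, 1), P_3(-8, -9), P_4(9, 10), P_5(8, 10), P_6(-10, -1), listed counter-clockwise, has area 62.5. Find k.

Write out the shoelace sum; only the two edges meeting at P_1 involve k:
2·Area = [((-10)·k − (-6)·(-1)) + ((-6)·1 − (-2)·k)] + 129
       = -8·k + 117 = 125
⇒ k = -1.

-1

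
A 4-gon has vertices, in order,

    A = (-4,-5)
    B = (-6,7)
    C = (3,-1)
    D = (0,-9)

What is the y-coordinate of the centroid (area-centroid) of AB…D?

Apply the shoelace formula. First the cross-terms c_i = x_i·y_{i+1} − x_{i+1}·y_i:
  -58, -15, -27, -36  ⇒  2A = -136, A = -68.
Then Σ (y_i + y_{i+1})·c_i = 568, so ȳ = 568 / (6·(-68)) = -71/51.

-71/51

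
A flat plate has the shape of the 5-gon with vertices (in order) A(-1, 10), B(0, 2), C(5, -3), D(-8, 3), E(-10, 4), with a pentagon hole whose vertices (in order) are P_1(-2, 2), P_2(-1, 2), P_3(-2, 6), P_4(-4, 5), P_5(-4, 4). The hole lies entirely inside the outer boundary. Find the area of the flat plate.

52.5

Outer boundary:
Apply the shoelace (surveyor's) formula: 2A = Σ (x_i·y_{i+1} − x_{i+1}·y_i), indices taken mod 5.
Σ = (-2) + (-10) + (-9) + (-2) + (-96) = -119
Area = |Σ|/2 = 59.5.
Hole:
Apply the shoelace (surveyor's) formula: 2A = Σ (x_i·y_{i+1} − x_{i+1}·y_i), indices taken mod 5.
Σ = (-2) + (-2) + (14) + (4) + (0) = 14
Area = |Σ|/2 = 7.
Net area = 59.5 − 7 = 52.5.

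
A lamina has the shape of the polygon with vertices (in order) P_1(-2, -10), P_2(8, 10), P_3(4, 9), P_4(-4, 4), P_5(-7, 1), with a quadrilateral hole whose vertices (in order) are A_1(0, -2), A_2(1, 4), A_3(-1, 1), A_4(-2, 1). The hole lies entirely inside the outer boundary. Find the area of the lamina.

114

Outer boundary:
Σ = (60) + (32) + (52) + (24) + (72) = 240
Area = |Σ|/2 = 120.
Hole:
A_1→A_2: (0)(4) − (1)(-2) = 2
A_2→A_3: (1)(1) − (-1)(4) = 5
A_3→A_4: (-1)(1) − (-2)(1) = 1
A_4→A_1: (-2)(-2) − (0)(1) = 4
Σ = 12
Area = |Σ|/2 = 6.
Net area = 120 − 6 = 114.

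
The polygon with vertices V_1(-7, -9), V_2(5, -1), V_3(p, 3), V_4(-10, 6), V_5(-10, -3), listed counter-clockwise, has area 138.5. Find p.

The doubled signed area Σ (x_i y_{i+1} − x_{i+1} y_i) is linear in p.
With p=0 it equals 256; the coefficient of p is 7 (from the two edges through V_3).
So 7·p + 256 = 2·138.5 = 277 ⇒ p = 3.

3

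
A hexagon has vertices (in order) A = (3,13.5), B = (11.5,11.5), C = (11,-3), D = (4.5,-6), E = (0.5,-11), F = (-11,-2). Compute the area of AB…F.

Apply the shoelace (surveyor's) formula: 2A = Σ (x_i·y_{i+1} − x_{i+1}·y_i), indices taken mod 6.
A→B: (3)(11.5) − (11.5)(13.5) = -120.75
B→C: (11.5)(-3) − (11)(11.5) = -161
C→D: (11)(-6) − (4.5)(-3) = -52.5
D→E: (4.5)(-11) − (0.5)(-6) = -46.5
E→F: (0.5)(-2) − (-11)(-11) = -122
F→A: (-11)(13.5) − (3)(-2) = -142.5
Σ = -645.25
Area = |Σ|/2 = 322.625.

322.625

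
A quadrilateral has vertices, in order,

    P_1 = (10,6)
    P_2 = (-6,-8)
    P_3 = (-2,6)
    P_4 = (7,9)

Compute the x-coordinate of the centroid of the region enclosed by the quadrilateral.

Apply the surveyor's formula. First the cross-terms c_i = x_i·y_{i+1} − x_{i+1}·y_i:
  -44, -52, -60, -48  ⇒  2A = -204, A = -102.
Then Σ (x_i + x_{i+1})·c_i = -876, so x̄ = -876 / (6·(-102)) = 73/51.

73/51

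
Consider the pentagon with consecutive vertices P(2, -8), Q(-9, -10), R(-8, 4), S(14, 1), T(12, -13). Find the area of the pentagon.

Cross-terms: -92, -116, -64, -194, -70  ⇒  Σ = -536
Area = |Σ|/2 = 268.

268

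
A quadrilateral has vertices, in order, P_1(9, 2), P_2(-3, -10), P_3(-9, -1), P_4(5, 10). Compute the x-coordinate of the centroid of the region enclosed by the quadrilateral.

Apply Gauss's area formula. First the cross-terms c_i = x_i·y_{i+1} − x_{i+1}·y_i:
  -84, -87, -85, -80  ⇒  2A = -336, A = -168.
Then Σ (x_i + x_{i+1})·c_i = -240, so x̄ = -240 / (6·(-168)) = 5/21.

5/21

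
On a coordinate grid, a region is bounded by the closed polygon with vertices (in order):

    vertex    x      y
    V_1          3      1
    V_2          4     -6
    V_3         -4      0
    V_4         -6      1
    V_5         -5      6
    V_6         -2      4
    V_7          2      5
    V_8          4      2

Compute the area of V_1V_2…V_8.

Apply the shoelace (surveyor's) formula: 2A = Σ (x_i·y_{i+1} − x_{i+1}·y_i), indices taken mod 8.
Σ = (-22) + (-24) + (-4) + (-31) + (-8) + (-18) + (-16) + (-2) = -125
Area = |Σ|/2 = 62.5.

62.5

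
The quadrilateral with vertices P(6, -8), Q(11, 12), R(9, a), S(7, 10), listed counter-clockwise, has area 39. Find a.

The doubled signed area Σ (x_i y_{i+1} − x_{i+1} y_i) is linear in a.
With a=0 it equals 26; the coefficient of a is 4 (from the two edges through R).
So 4·a + 26 = 2·39 = 78 ⇒ a = 13.

13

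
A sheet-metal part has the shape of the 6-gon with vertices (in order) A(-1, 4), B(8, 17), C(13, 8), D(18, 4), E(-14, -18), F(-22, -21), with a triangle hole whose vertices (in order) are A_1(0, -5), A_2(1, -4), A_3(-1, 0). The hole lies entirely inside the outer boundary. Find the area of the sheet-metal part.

385.5

Outer boundary:
Σ = (-49) + (-157) + (-92) + (-268) + (-102) + (-109) = -777
Area = |Σ|/2 = 388.5.
Hole:
A_1→A_2: (0)(-4) − (1)(-5) = 5
A_2→A_3: (1)(0) − (-1)(-4) = -4
A_3→A_1: (-1)(-5) − (0)(0) = 5
Σ = 6
Area = |Σ|/2 = 3.
Net area = 388.5 − 3 = 385.5.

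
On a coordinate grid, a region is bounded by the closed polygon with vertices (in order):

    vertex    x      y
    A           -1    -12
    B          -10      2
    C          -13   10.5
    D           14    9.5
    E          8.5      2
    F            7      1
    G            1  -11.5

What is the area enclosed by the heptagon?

Σ = (-122) + (-79) + (-270.5) + (-52.75) + (-5.5) + (-81.5) + (-23.5) = -634.75
Area = |Σ|/2 = 317.375.

317.375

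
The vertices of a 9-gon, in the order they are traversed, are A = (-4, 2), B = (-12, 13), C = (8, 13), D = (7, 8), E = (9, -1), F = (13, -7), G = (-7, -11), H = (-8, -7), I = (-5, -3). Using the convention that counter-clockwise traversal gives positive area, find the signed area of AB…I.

-354

Apply the surveyor's formula: 2A = Σ (x_i·y_{i+1} − x_{i+1}·y_i), indices taken mod 9.
Σ = (-28) + (-260) + (-27) + (-79) + (-50) + (-192) + (-39) + (-11) + (-22) = -708
Signed area = Σ/2 = -354 (negative ⇒ clockwise traversal).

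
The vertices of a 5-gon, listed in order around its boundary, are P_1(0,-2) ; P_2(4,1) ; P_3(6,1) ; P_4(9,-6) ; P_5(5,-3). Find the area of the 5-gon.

Apply Gauss's area formula: 2A = Σ (x_i·y_{i+1} − x_{i+1}·y_i), indices taken mod 5.
Σ = (8) + (-2) + (-45) + (3) + (-10) = -46
Area = |Σ|/2 = 23.

23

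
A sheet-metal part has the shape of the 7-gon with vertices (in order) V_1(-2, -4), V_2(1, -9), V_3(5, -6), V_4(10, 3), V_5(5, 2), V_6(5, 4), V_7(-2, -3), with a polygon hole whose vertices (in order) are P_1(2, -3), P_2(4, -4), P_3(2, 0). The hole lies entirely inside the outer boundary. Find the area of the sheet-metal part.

70

Outer boundary:
Apply the surveyor's formula: 2A = Σ (x_i·y_{i+1} − x_{i+1}·y_i), indices taken mod 7.
Cross-terms: 22, 39, 75, 5, 10, -7, 2  ⇒  Σ = 146
Area = |Σ|/2 = 73.
Hole:
Cross-terms: 4, 8, -6  ⇒  Σ = 6
Area = |Σ|/2 = 3.
Net area = 73 − 3 = 70.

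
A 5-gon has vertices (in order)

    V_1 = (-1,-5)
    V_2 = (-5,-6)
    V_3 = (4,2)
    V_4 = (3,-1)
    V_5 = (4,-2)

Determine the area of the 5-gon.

Apply Gauss's area formula: 2A = Σ (x_i·y_{i+1} − x_{i+1}·y_i), indices taken mod 5.
V_1→V_2: (-1)(-6) − (-5)(-5) = -19
V_2→V_3: (-5)(2) − (4)(-6) = 14
V_3→V_4: (4)(-1) − (3)(2) = -10
V_4→V_5: (3)(-2) − (4)(-1) = -2
V_5→V_1: (4)(-5) − (-1)(-2) = -22
Σ = -39
Area = |Σ|/2 = 19.5.

19.5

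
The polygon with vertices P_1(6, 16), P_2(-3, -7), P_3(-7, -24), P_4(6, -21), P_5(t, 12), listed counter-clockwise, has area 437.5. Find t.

15

The doubled signed area Σ (x_i y_{i+1} − x_{i+1} y_i) is linear in t.
With t=0 it equals 320; the coefficient of t is 37 (from the two edges through P_5).
So 37·t + 320 = 2·437.5 = 875 ⇒ t = 15.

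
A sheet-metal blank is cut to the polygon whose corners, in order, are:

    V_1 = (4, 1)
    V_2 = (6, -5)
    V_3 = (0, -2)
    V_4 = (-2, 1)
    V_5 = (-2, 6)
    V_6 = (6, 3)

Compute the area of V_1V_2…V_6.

Apply Gauss's area formula: 2A = Σ (x_i·y_{i+1} − x_{i+1}·y_i), indices taken mod 6.
Σ = (-26) + (-12) + (-4) + (-10) + (-42) + (-6) = -100
Area = |Σ|/2 = 50.

50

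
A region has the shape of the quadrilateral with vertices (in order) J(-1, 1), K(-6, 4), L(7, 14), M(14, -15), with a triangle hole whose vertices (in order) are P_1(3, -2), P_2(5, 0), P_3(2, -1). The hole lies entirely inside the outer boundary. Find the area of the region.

204

Outer boundary:
Apply Gauss's area formula: 2A = Σ (x_i·y_{i+1} − x_{i+1}·y_i), indices taken mod 4.
Σ = (2) + (-112) + (-301) + (-1) = -412
Area = |Σ|/2 = 206.
Hole:
Apply the shoelace (surveyor's) formula: 2A = Σ (x_i·y_{i+1} − x_{i+1}·y_i), indices taken mod 3.
Σ = (10) + (-5) + (-1) = 4
Area = |Σ|/2 = 2.
Net area = 206 − 2 = 204.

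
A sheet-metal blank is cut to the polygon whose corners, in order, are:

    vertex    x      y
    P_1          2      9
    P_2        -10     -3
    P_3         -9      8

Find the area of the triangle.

60

Σ = (84) + (-107) + (-97) = -120
Area = |Σ|/2 = 60.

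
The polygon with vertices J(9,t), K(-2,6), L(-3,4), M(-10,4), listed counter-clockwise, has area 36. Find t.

-2

Write out the shoelace sum; only the two edges meeting at J involve t:
2·Area = [((-10)·t − 9·4) + (9·6 − (-2)·t)] + 38
       = -8·t + 56 = 72
⇒ t = -2.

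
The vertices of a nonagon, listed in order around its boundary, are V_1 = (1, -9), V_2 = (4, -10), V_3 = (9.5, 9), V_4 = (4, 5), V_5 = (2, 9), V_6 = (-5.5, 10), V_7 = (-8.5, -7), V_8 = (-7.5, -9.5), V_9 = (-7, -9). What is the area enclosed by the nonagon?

244.375

Apply the shoelace (surveyor's) formula: 2A = Σ (x_i·y_{i+1} − x_{i+1}·y_i), indices taken mod 9.
Σ = (26) + (131) + (11.5) + (26) + (69.5) + (123.5) + (28.25) + (1) + (72) = 488.75
Area = |Σ|/2 = 244.375.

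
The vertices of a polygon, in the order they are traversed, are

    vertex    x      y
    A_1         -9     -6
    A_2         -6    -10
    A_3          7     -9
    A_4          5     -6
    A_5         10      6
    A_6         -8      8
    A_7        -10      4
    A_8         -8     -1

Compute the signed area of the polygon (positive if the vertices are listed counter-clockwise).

264

Apply the shoelace formula: 2A = Σ (x_i·y_{i+1} − x_{i+1}·y_i), indices taken mod 8.
Σ = (54) + (124) + (3) + (90) + (128) + (48) + (42) + (39) = 528
Signed area = Σ/2 = 264 (positive ⇒ counter-clockwise traversal).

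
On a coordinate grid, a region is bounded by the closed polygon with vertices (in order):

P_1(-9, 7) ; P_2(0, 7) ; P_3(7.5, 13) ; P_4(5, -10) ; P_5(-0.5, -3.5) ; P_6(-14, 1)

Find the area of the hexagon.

208.25

Apply the surveyor's formula: 2A = Σ (x_i·y_{i+1} − x_{i+1}·y_i), indices taken mod 6.
Σ = (-63) + (-52.5) + (-140) + (-22.5) + (-49.5) + (-89) = -416.5
Area = |Σ|/2 = 208.25.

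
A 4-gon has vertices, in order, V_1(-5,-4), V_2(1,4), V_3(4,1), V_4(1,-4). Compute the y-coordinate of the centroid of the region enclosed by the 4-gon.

-7/9

Apply Gauss's area formula. First the cross-terms c_i = x_i·y_{i+1} − x_{i+1}·y_i:
  -16, -15, -17, -24  ⇒  2A = -72, A = -36.
Then Σ (y_i + y_{i+1})·c_i = 168, so ȳ = 168 / (6·(-36)) = -7/9.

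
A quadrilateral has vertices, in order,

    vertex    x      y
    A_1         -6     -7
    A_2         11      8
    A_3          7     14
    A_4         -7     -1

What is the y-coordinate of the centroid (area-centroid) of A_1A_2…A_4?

Apply the surveyor's formula. First the cross-terms c_i = x_i·y_{i+1} − x_{i+1}·y_i:
  29, 98, 91, 43  ⇒  2A = 261, A = 130.5.
Then Σ (y_i + y_{i+1})·c_i = 3024, so ȳ = 3024 / (6·130.5) = 112/29.

112/29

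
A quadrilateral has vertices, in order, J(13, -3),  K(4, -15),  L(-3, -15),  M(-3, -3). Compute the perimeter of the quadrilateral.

50

|JK| = √((-9)² + (-12)²) = √225 = 15
|KL| = √((-7)² + (0)²) = √49 = 7
|LM| = √((0)² + (12)²) = √144 = 12
|MJ| = √((16)² + (0)²) = √256 = 16
Perimeter = 15 + 7 + 12 + 16 = 50.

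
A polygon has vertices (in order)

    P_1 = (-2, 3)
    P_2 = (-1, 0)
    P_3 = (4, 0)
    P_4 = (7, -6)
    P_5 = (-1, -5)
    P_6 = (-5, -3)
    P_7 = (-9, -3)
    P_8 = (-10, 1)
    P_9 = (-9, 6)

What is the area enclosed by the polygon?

Apply the surveyor's formula: 2A = Σ (x_i·y_{i+1} − x_{i+1}·y_i), indices taken mod 9.
P_1→P_2: (-2)(0) − (-1)(3) = 3
P_2→P_3: (-1)(0) − (4)(0) = 0
P_3→P_4: (4)(-6) − (7)(0) = -24
P_4→P_5: (7)(-5) − (-1)(-6) = -41
P_5→P_6: (-1)(-3) − (-5)(-5) = -22
P_6→P_7: (-5)(-3) − (-9)(-3) = -12
P_7→P_8: (-9)(1) − (-10)(-3) = -39
P_8→P_9: (-10)(6) − (-9)(1) = -51
P_9→P_1: (-9)(3) − (-2)(6) = -15
Σ = -201
Area = |Σ|/2 = 100.5.

100.5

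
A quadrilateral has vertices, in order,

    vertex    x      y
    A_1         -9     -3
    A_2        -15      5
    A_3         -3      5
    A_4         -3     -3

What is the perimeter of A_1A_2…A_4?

36

|A_1A_2| = √((-6)² + (8)²) = √100 = 10
|A_2A_3| = √((12)² + (0)²) = √144 = 12
|A_3A_4| = √((0)² + (-8)²) = √64 = 8
|A_4A_1| = √((-6)² + (0)²) = √36 = 6
Perimeter = 10 + 12 + 8 + 6 = 36.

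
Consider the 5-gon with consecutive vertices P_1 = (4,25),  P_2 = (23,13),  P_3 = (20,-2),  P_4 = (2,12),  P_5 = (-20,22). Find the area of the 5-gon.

444.5

Apply the shoelace (surveyor's) formula: 2A = Σ (x_i·y_{i+1} − x_{i+1}·y_i), indices taken mod 5.
P_1→P_2: (4)(13) − (23)(25) = -523
P_2→P_3: (23)(-2) − (20)(13) = -306
P_3→P_4: (20)(12) − (2)(-2) = 244
P_4→P_5: (2)(22) − (-20)(12) = 284
P_5→P_1: (-20)(25) − (4)(22) = -588
Σ = -889
Area = |Σ|/2 = 444.5.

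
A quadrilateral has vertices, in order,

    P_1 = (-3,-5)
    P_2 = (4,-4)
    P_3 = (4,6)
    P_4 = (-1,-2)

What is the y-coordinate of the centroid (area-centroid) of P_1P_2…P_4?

-209/207

Apply the surveyor's formula. First the cross-terms c_i = x_i·y_{i+1} − x_{i+1}·y_i:
  32, 40, -2, -1  ⇒  2A = 69, A = 34.5.
Then Σ (y_i + y_{i+1})·c_i = -209, so ȳ = -209 / (6·34.5) = -209/207.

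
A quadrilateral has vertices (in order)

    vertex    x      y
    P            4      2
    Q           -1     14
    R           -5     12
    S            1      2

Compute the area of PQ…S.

44

Apply Gauss's area formula: 2A = Σ (x_i·y_{i+1} − x_{i+1}·y_i), indices taken mod 4.
Cross-terms: 58, 58, -22, -6  ⇒  Σ = 88
Area = |Σ|/2 = 44.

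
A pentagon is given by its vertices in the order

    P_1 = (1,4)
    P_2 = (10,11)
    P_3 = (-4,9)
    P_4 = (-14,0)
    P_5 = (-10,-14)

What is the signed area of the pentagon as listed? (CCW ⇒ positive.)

200.5

Σ = (-29) + (134) + (126) + (196) + (-26) = 401
Signed area = Σ/2 = 200.5 (positive ⇒ counter-clockwise traversal).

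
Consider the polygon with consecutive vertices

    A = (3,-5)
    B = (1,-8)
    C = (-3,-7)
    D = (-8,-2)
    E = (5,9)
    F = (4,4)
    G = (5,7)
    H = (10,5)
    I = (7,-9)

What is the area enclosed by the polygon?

Apply the shoelace (surveyor's) formula: 2A = Σ (x_i·y_{i+1} − x_{i+1}·y_i), indices taken mod 9.
Σ = (-19) + (-31) + (-50) + (-62) + (-16) + (8) + (-45) + (-125) + (-8) = -348
Area = |Σ|/2 = 174.

174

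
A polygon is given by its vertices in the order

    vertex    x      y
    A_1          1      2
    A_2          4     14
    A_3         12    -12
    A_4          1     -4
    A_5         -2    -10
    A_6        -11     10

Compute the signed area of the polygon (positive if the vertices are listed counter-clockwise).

-213

Σ = (6) + (-216) + (-36) + (-18) + (-130) + (-32) = -426
Signed area = Σ/2 = -213 (negative ⇒ clockwise traversal).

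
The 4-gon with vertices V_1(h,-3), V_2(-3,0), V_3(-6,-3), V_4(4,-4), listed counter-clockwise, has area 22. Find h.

5

The doubled signed area Σ (x_i y_{i+1} − x_{i+1} y_i) is linear in h.
With h=0 it equals 24; the coefficient of h is 4 (from the two edges through V_1).
So 4·h + 24 = 2·22 = 44 ⇒ h = 5.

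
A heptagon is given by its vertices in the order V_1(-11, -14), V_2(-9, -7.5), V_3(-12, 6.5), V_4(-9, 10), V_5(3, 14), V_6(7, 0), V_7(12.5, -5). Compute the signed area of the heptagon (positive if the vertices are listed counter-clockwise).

Apply the shoelace formula: 2A = Σ (x_i·y_{i+1} − x_{i+1}·y_i), indices taken mod 7.
Cross-terms: -43.5, -148.5, -61.5, -156, -98, -35, -230  ⇒  Σ = -772.5
Signed area = Σ/2 = -386.25 (negative ⇒ clockwise traversal).

-386.25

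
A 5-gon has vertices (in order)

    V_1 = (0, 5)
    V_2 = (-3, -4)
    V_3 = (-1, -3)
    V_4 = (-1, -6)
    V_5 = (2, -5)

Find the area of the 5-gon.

25

V_1→V_2: (0)(-4) − (-3)(5) = 15
V_2→V_3: (-3)(-3) − (-1)(-4) = 5
V_3→V_4: (-1)(-6) − (-1)(-3) = 3
V_4→V_5: (-1)(-5) − (2)(-6) = 17
V_5→V_1: (2)(5) − (0)(-5) = 10
Σ = 50
Area = |Σ|/2 = 25.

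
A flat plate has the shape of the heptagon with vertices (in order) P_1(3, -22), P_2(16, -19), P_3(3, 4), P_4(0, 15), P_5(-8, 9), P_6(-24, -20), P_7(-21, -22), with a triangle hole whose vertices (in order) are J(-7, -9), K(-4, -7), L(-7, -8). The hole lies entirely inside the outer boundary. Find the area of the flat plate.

Outer boundary:
Cross-terms: 295, 121, 45, 120, 376, 108, 528  ⇒  Σ = 1593
Area = |Σ|/2 = 796.5.
Hole:
Σ = (13) + (-17) + (7) = 3
Area = |Σ|/2 = 1.5.
Net area = 796.5 − 1.5 = 795.

795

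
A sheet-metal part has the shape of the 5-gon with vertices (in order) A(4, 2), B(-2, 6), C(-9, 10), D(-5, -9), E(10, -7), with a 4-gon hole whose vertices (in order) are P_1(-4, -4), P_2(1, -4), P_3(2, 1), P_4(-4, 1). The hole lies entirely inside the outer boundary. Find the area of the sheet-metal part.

Outer boundary:
Apply Gauss's area formula: 2A = Σ (x_i·y_{i+1} − x_{i+1}·y_i), indices taken mod 5.
Cross-terms: 28, 34, 131, 125, 48  ⇒  Σ = 366
Area = |Σ|/2 = 183.
Hole:
Cross-terms: 20, 9, 6, 20  ⇒  Σ = 55
Area = |Σ|/2 = 27.5.
Net area = 183 − 27.5 = 155.5.

155.5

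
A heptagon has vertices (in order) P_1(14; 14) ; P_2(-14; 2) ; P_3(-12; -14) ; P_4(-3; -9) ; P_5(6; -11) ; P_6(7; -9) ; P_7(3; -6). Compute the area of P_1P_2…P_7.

Σ = (224) + (220) + (66) + (87) + (23) + (-15) + (126) = 731
Area = |Σ|/2 = 365.5.

365.5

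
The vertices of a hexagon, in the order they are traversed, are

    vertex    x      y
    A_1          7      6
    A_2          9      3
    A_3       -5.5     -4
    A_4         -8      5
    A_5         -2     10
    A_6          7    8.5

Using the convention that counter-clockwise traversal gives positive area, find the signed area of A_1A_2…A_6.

-143.25

Cross-terms: -33, -19.5, -59.5, -70, -87, -17.5  ⇒  Σ = -286.5
Signed area = Σ/2 = -143.25 (negative ⇒ clockwise traversal).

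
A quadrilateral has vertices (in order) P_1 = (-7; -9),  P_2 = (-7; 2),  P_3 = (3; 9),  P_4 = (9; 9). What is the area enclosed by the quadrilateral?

Apply the shoelace (surveyor's) formula: 2A = Σ (x_i·y_{i+1} − x_{i+1}·y_i), indices taken mod 4.
Σ = (-77) + (-69) + (-54) + (-18) = -218
Area = |Σ|/2 = 109.

109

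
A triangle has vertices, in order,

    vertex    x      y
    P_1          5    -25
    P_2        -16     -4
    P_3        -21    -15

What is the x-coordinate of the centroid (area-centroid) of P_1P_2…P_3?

-32/3

Apply the surveyor's formula. First the cross-terms c_i = x_i·y_{i+1} − x_{i+1}·y_i:
  -420, 156, 600  ⇒  2A = 336, A = 168.
Then Σ (x_i + x_{i+1})·c_i = -10752, so x̄ = -10752 / (6·168) = -32/3.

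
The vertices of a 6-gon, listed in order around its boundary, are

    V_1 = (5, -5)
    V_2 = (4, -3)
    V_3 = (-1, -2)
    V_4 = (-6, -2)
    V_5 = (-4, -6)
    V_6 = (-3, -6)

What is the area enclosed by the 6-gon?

31.5

Apply Gauss's area formula: 2A = Σ (x_i·y_{i+1} − x_{i+1}·y_i), indices taken mod 6.
Σ = (5) + (-11) + (-10) + (28) + (6) + (45) = 63
Area = |Σ|/2 = 31.5.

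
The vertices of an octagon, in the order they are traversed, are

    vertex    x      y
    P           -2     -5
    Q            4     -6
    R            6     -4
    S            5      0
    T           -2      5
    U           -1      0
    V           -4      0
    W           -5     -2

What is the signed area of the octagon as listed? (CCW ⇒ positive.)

Apply the surveyor's formula: 2A = Σ (x_i·y_{i+1} − x_{i+1}·y_i), indices taken mod 8.
Σ = (32) + (20) + (20) + (25) + (5) + (0) + (8) + (21) = 131
Signed area = Σ/2 = 65.5 (positive ⇒ counter-clockwise traversal).

65.5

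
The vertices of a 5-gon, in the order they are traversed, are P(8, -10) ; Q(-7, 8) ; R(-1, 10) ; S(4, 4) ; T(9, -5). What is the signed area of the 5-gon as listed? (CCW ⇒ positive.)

-109

Cross-terms: -6, -62, -44, -56, -50  ⇒  Σ = -218
Signed area = Σ/2 = -109 (negative ⇒ clockwise traversal).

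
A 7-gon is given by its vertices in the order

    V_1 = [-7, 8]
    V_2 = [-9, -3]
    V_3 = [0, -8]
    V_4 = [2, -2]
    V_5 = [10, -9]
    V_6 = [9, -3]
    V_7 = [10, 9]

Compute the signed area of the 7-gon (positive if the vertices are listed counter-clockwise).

244

Cross-terms: 93, 72, 16, 2, 51, 111, 143  ⇒  Σ = 488
Signed area = Σ/2 = 244 (positive ⇒ counter-clockwise traversal).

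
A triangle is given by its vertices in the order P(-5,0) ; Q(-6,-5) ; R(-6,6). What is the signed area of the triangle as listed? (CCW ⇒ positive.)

Σ = (25) + (-66) + (30) = -11
Signed area = Σ/2 = -5.5 (negative ⇒ clockwise traversal).

-5.5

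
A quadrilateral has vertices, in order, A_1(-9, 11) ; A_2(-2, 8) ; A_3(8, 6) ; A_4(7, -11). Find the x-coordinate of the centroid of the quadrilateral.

Apply the surveyor's formula. First the cross-terms c_i = x_i·y_{i+1} − x_{i+1}·y_i:
  -50, -76, -130, -22  ⇒  2A = -278, A = -139.
Then Σ (x_i + x_{i+1})·c_i = -1812, so x̄ = -1812 / (6·(-139)) = 302/139.

302/139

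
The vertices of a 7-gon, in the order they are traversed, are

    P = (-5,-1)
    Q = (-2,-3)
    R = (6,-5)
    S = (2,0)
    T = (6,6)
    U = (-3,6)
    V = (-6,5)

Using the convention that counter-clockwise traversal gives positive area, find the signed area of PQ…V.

84.5

Apply the shoelace (surveyor's) formula: 2A = Σ (x_i·y_{i+1} − x_{i+1}·y_i), indices taken mod 7.
P→Q: (-5)(-3) − (-2)(-1) = 13
Q→R: (-2)(-5) − (6)(-3) = 28
R→S: (6)(0) − (2)(-5) = 10
S→T: (2)(6) − (6)(0) = 12
T→U: (6)(6) − (-3)(6) = 54
U→V: (-3)(5) − (-6)(6) = 21
V→P: (-6)(-1) − (-5)(5) = 31
Σ = 169
Signed area = Σ/2 = 84.5 (positive ⇒ counter-clockwise traversal).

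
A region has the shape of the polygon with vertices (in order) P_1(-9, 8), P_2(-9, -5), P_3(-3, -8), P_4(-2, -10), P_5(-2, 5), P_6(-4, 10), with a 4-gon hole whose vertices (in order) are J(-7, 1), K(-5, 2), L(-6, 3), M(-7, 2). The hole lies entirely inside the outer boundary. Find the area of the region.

Outer boundary:
Apply Gauss's area formula: 2A = Σ (x_i·y_{i+1} − x_{i+1}·y_i), indices taken mod 6.
Σ = (117) + (57) + (14) + (-30) + (0) + (58) = 216
Area = |Σ|/2 = 108.
Hole:
Σ = (-9) + (-3) + (9) + (7) = 4
Area = |Σ|/2 = 2.
Net area = 108 − 2 = 106.

106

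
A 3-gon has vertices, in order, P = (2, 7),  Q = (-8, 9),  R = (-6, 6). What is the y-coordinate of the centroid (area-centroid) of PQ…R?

Apply the surveyor's formula. First the cross-terms c_i = x_i·y_{i+1} − x_{i+1}·y_i:
  74, 6, -54  ⇒  2A = 26, A = 13.
Then Σ (y_i + y_{i+1})·c_i = 572, so ȳ = 572 / (6·13) = 22/3.

22/3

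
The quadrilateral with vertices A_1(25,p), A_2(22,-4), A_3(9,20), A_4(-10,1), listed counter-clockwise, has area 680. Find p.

Write out the shoelace sum; only the two edges meeting at A_1 involve p:
2·Area = [((-10)·p − 25·1) + (25·(-4) − 22·p)] + 685
       = -32·p + 560 = 1360
⇒ p = -25.

-25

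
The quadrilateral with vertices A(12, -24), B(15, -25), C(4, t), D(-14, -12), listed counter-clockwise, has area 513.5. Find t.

15

The doubled signed area Σ (x_i y_{i+1} − x_{i+1} y_i) is linear in t.
With t=0 it equals 592; the coefficient of t is 29 (from the two edges through C).
So 29·t + 592 = 2·513.5 = 1027 ⇒ t = 15.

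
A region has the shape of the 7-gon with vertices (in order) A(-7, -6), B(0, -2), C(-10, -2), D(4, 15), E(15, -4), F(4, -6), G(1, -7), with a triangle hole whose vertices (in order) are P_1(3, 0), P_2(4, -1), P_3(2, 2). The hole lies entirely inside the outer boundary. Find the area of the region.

269.5

Outer boundary:
Apply Gauss's area formula: 2A = Σ (x_i·y_{i+1} − x_{i+1}·y_i), indices taken mod 7.
Σ = (14) + (-20) + (-142) + (-241) + (-74) + (-22) + (-55) = -540
Area = |Σ|/2 = 270.
Hole:
Σ = (-3) + (10) + (-6) = 1
Area = |Σ|/2 = 0.5.
Net area = 270 − 0.5 = 269.5.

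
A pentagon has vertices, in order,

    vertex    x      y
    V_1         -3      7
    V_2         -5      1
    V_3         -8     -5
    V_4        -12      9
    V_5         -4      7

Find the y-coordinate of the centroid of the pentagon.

635/183

Apply the surveyor's formula. First the cross-terms c_i = x_i·y_{i+1} − x_{i+1}·y_i:
  32, 33, -132, -48, -7  ⇒  2A = -122, A = -61.
Then Σ (y_i + y_{i+1})·c_i = -1270, so ȳ = -1270 / (6·(-61)) = 635/183.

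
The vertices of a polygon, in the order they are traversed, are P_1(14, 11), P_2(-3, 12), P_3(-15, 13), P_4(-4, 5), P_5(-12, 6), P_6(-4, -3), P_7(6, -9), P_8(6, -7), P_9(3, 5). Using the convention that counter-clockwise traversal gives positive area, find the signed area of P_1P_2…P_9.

247.5

Apply the shoelace formula: 2A = Σ (x_i·y_{i+1} − x_{i+1}·y_i), indices taken mod 9.
Σ = (201) + (141) + (-23) + (36) + (60) + (54) + (12) + (51) + (-37) = 495
Signed area = Σ/2 = 247.5 (positive ⇒ counter-clockwise traversal).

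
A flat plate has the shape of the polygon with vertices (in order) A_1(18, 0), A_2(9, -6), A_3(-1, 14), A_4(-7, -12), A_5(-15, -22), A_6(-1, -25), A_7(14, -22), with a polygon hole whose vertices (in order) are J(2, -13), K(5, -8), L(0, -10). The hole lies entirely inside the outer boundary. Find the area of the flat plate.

Outer boundary:
Apply the shoelace (surveyor's) formula: 2A = Σ (x_i·y_{i+1} − x_{i+1}·y_i), indices taken mod 7.
Σ = (-108) + (120) + (110) + (-26) + (353) + (372) + (396) = 1217
Area = |Σ|/2 = 608.5.
Hole:
J→K: (2)(-8) − (5)(-13) = 49
K→L: (5)(-10) − (0)(-8) = -50
L→J: (0)(-13) − (2)(-10) = 20
Σ = 19
Area = |Σ|/2 = 9.5.
Net area = 608.5 − 9.5 = 599.

599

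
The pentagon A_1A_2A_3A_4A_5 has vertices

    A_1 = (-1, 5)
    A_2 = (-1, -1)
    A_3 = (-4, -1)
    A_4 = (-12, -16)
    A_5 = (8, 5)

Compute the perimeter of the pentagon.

|A_1A_2| = √((0)² + (-6)²) = √36 = 6
|A_2A_3| = √((-3)² + (0)²) = √9 = 3
|A_3A_4| = √((-8)² + (-15)²) = √289 = 17
|A_4A_5| = √((20)² + (21)²) = √841 = 29
|A_5A_1| = √((-9)² + (0)²) = √81 = 9
Perimeter = 6 + 3 + 17 + 29 + 9 = 64.

64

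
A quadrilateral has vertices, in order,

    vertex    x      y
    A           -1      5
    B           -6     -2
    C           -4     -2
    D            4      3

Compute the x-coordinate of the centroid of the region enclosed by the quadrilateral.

Apply the shoelace (surveyor's) formula. First the cross-terms c_i = x_i·y_{i+1} − x_{i+1}·y_i:
  32, 4, -4, 23  ⇒  2A = 55, A = 27.5.
Then Σ (x_i + x_{i+1})·c_i = -195, so x̄ = -195 / (6·27.5) = -13/11.

-13/11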